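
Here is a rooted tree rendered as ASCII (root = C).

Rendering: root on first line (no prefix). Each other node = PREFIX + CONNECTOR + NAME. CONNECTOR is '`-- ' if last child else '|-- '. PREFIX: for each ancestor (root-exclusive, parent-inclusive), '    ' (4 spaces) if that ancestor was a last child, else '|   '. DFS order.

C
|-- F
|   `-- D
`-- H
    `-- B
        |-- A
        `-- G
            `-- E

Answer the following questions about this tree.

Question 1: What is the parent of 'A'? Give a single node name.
Answer: B

Derivation:
Scan adjacency: A appears as child of B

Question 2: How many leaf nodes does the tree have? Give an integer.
Leaves (nodes with no children): A, D, E

Answer: 3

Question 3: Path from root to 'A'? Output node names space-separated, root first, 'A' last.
Walk down from root: C -> H -> B -> A

Answer: C H B A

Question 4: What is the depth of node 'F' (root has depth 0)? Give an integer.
Answer: 1

Derivation:
Path from root to F: C -> F
Depth = number of edges = 1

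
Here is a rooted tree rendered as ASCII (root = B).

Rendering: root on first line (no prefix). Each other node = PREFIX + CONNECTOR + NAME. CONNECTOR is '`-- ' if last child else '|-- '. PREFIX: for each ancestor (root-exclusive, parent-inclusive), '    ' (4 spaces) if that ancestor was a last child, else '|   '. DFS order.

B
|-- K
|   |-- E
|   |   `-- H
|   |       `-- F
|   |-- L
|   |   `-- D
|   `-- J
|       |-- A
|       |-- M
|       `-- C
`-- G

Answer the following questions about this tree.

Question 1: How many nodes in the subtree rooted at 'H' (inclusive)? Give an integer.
Subtree rooted at H contains: F, H
Count = 2

Answer: 2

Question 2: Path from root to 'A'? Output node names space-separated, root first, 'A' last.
Answer: B K J A

Derivation:
Walk down from root: B -> K -> J -> A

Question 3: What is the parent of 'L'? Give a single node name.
Scan adjacency: L appears as child of K

Answer: K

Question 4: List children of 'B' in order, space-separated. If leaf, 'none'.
Node B's children (from adjacency): K, G

Answer: K G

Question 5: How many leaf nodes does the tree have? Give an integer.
Answer: 6

Derivation:
Leaves (nodes with no children): A, C, D, F, G, M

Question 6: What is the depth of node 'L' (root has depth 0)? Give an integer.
Path from root to L: B -> K -> L
Depth = number of edges = 2

Answer: 2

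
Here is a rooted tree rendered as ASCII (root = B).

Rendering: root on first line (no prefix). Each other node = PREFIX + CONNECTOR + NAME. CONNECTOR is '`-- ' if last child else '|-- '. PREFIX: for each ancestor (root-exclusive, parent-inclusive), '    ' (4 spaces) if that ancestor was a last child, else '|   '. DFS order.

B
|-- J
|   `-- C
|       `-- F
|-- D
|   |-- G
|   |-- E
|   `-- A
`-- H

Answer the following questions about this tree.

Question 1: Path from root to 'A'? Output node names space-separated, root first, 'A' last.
Walk down from root: B -> D -> A

Answer: B D A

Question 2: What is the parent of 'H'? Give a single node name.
Scan adjacency: H appears as child of B

Answer: B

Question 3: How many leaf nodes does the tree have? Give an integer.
Leaves (nodes with no children): A, E, F, G, H

Answer: 5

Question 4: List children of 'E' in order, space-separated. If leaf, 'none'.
Node E's children (from adjacency): (leaf)

Answer: none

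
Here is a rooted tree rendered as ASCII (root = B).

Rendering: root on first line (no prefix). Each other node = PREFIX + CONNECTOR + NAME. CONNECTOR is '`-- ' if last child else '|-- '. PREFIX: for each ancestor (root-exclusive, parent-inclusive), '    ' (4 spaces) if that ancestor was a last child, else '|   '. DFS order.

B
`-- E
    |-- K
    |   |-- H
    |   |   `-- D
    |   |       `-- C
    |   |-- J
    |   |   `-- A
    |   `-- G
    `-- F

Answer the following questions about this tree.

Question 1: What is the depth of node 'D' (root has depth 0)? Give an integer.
Answer: 4

Derivation:
Path from root to D: B -> E -> K -> H -> D
Depth = number of edges = 4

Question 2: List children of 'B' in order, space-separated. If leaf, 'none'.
Node B's children (from adjacency): E

Answer: E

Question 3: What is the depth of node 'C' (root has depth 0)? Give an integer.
Answer: 5

Derivation:
Path from root to C: B -> E -> K -> H -> D -> C
Depth = number of edges = 5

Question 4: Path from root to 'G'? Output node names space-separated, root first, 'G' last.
Answer: B E K G

Derivation:
Walk down from root: B -> E -> K -> G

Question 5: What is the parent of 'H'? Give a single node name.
Answer: K

Derivation:
Scan adjacency: H appears as child of K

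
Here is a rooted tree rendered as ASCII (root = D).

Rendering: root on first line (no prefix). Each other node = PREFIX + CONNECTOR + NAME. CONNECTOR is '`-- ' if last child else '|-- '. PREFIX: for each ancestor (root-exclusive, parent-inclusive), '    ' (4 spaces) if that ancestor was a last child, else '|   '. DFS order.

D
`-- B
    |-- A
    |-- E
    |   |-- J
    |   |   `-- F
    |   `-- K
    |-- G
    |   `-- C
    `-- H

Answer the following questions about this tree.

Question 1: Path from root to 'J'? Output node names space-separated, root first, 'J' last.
Answer: D B E J

Derivation:
Walk down from root: D -> B -> E -> J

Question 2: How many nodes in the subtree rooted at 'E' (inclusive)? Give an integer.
Subtree rooted at E contains: E, F, J, K
Count = 4

Answer: 4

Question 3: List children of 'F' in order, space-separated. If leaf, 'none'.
Node F's children (from adjacency): (leaf)

Answer: none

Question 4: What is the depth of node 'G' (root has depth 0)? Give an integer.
Answer: 2

Derivation:
Path from root to G: D -> B -> G
Depth = number of edges = 2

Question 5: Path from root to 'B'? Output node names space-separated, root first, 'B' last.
Walk down from root: D -> B

Answer: D B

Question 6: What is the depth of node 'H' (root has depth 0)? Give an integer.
Path from root to H: D -> B -> H
Depth = number of edges = 2

Answer: 2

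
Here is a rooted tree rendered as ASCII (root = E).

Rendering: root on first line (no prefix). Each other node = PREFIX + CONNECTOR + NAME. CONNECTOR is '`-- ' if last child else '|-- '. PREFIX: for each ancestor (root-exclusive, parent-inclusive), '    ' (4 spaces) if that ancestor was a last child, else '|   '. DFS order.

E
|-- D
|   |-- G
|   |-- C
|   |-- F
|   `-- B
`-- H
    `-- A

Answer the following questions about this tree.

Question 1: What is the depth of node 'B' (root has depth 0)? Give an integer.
Answer: 2

Derivation:
Path from root to B: E -> D -> B
Depth = number of edges = 2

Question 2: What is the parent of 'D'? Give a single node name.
Scan adjacency: D appears as child of E

Answer: E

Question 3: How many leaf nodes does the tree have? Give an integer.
Leaves (nodes with no children): A, B, C, F, G

Answer: 5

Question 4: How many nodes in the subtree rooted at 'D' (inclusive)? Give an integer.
Subtree rooted at D contains: B, C, D, F, G
Count = 5

Answer: 5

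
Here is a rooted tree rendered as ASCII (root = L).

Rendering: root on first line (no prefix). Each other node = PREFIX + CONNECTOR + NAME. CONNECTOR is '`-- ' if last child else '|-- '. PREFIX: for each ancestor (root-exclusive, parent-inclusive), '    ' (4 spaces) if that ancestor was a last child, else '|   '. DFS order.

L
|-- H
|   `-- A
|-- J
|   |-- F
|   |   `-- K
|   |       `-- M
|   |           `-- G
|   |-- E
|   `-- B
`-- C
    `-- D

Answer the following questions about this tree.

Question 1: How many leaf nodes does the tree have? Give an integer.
Leaves (nodes with no children): A, B, D, E, G

Answer: 5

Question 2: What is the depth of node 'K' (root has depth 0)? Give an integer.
Path from root to K: L -> J -> F -> K
Depth = number of edges = 3

Answer: 3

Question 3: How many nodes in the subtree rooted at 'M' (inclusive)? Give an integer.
Answer: 2

Derivation:
Subtree rooted at M contains: G, M
Count = 2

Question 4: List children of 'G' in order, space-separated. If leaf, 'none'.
Node G's children (from adjacency): (leaf)

Answer: none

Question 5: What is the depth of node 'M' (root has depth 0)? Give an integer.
Answer: 4

Derivation:
Path from root to M: L -> J -> F -> K -> M
Depth = number of edges = 4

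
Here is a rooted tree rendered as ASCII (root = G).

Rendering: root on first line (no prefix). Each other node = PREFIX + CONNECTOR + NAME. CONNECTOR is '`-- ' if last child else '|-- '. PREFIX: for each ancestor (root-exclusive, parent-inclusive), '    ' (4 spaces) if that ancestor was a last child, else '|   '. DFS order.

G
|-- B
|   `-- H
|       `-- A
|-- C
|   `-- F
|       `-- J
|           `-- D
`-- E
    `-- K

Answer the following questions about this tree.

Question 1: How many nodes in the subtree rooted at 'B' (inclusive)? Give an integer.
Subtree rooted at B contains: A, B, H
Count = 3

Answer: 3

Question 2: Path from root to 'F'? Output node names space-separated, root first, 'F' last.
Walk down from root: G -> C -> F

Answer: G C F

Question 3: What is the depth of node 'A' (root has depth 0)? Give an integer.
Answer: 3

Derivation:
Path from root to A: G -> B -> H -> A
Depth = number of edges = 3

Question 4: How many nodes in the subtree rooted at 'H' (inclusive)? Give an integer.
Answer: 2

Derivation:
Subtree rooted at H contains: A, H
Count = 2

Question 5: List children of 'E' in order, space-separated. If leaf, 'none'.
Answer: K

Derivation:
Node E's children (from adjacency): K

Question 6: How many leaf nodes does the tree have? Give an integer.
Leaves (nodes with no children): A, D, K

Answer: 3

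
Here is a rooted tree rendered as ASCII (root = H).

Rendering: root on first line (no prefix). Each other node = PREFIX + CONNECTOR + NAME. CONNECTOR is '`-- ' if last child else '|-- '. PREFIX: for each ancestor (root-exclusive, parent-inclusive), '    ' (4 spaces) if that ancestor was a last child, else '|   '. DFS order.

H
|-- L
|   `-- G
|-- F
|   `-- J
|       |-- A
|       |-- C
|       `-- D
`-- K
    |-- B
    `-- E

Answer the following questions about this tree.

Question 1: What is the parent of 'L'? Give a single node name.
Scan adjacency: L appears as child of H

Answer: H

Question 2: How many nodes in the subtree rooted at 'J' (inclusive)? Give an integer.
Subtree rooted at J contains: A, C, D, J
Count = 4

Answer: 4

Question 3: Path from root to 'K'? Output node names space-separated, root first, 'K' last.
Walk down from root: H -> K

Answer: H K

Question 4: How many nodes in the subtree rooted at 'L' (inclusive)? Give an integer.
Subtree rooted at L contains: G, L
Count = 2

Answer: 2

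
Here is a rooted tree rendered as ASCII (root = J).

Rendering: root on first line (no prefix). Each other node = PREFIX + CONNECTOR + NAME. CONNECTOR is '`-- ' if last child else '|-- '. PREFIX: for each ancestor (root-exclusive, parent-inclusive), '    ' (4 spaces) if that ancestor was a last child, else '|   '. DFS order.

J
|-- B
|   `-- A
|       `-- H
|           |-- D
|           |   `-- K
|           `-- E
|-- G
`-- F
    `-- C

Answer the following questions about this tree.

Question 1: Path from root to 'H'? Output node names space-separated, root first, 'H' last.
Walk down from root: J -> B -> A -> H

Answer: J B A H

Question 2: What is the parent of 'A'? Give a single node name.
Answer: B

Derivation:
Scan adjacency: A appears as child of B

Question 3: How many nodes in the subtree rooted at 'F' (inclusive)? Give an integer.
Answer: 2

Derivation:
Subtree rooted at F contains: C, F
Count = 2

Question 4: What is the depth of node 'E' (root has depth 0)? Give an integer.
Answer: 4

Derivation:
Path from root to E: J -> B -> A -> H -> E
Depth = number of edges = 4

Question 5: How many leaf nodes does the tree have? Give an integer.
Leaves (nodes with no children): C, E, G, K

Answer: 4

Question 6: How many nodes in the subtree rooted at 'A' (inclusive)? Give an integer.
Subtree rooted at A contains: A, D, E, H, K
Count = 5

Answer: 5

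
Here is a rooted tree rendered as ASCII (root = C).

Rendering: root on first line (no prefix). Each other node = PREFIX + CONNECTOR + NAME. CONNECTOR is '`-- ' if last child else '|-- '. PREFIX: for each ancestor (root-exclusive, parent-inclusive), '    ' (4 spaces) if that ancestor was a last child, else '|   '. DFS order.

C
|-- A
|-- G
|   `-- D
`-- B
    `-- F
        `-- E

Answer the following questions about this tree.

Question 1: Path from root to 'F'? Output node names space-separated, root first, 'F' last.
Answer: C B F

Derivation:
Walk down from root: C -> B -> F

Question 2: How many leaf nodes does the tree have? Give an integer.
Leaves (nodes with no children): A, D, E

Answer: 3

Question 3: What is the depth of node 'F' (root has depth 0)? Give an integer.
Answer: 2

Derivation:
Path from root to F: C -> B -> F
Depth = number of edges = 2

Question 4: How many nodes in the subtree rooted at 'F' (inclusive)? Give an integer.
Answer: 2

Derivation:
Subtree rooted at F contains: E, F
Count = 2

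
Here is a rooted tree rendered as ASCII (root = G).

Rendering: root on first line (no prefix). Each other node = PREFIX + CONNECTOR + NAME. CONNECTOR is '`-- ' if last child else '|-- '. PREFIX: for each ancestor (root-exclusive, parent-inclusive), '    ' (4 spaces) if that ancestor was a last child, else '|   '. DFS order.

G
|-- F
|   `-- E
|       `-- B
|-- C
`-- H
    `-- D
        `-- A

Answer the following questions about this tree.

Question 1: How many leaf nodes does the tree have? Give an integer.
Answer: 3

Derivation:
Leaves (nodes with no children): A, B, C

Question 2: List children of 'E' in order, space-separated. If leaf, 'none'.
Answer: B

Derivation:
Node E's children (from adjacency): B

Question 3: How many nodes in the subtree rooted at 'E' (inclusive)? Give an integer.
Answer: 2

Derivation:
Subtree rooted at E contains: B, E
Count = 2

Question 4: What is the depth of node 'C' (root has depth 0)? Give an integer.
Path from root to C: G -> C
Depth = number of edges = 1

Answer: 1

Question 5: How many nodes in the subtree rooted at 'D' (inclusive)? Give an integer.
Answer: 2

Derivation:
Subtree rooted at D contains: A, D
Count = 2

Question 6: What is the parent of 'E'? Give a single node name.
Scan adjacency: E appears as child of F

Answer: F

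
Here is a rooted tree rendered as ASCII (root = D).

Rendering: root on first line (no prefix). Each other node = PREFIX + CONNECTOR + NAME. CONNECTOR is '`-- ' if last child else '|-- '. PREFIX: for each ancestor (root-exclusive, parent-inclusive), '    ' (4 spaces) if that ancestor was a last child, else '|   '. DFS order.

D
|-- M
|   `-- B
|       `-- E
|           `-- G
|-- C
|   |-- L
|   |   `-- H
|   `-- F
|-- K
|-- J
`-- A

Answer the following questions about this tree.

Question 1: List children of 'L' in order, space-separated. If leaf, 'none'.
Node L's children (from adjacency): H

Answer: H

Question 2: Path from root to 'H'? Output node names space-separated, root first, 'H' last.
Walk down from root: D -> C -> L -> H

Answer: D C L H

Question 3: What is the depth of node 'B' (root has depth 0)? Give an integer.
Path from root to B: D -> M -> B
Depth = number of edges = 2

Answer: 2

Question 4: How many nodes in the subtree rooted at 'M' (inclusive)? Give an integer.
Subtree rooted at M contains: B, E, G, M
Count = 4

Answer: 4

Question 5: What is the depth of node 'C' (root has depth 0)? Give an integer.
Answer: 1

Derivation:
Path from root to C: D -> C
Depth = number of edges = 1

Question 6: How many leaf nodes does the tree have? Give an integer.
Answer: 6

Derivation:
Leaves (nodes with no children): A, F, G, H, J, K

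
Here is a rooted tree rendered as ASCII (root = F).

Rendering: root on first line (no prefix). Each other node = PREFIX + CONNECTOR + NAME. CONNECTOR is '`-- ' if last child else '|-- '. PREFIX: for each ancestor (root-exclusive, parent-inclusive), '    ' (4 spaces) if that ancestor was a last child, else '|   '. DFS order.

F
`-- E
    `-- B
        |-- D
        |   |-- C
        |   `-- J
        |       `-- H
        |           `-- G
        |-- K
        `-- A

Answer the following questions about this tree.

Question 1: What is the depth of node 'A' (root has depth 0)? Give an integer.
Path from root to A: F -> E -> B -> A
Depth = number of edges = 3

Answer: 3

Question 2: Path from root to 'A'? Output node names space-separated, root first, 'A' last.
Answer: F E B A

Derivation:
Walk down from root: F -> E -> B -> A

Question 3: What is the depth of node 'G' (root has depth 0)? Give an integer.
Answer: 6

Derivation:
Path from root to G: F -> E -> B -> D -> J -> H -> G
Depth = number of edges = 6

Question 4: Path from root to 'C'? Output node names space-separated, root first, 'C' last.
Walk down from root: F -> E -> B -> D -> C

Answer: F E B D C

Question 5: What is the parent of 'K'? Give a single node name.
Answer: B

Derivation:
Scan adjacency: K appears as child of B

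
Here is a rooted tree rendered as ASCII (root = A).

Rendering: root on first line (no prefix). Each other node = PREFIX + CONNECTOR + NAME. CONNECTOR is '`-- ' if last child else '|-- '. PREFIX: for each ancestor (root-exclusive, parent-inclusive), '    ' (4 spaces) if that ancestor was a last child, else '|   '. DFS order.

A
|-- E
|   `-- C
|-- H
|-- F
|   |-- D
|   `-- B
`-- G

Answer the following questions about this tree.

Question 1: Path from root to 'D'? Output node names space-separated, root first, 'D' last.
Walk down from root: A -> F -> D

Answer: A F D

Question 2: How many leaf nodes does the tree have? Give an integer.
Answer: 5

Derivation:
Leaves (nodes with no children): B, C, D, G, H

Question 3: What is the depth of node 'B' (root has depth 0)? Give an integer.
Answer: 2

Derivation:
Path from root to B: A -> F -> B
Depth = number of edges = 2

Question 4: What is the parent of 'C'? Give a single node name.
Scan adjacency: C appears as child of E

Answer: E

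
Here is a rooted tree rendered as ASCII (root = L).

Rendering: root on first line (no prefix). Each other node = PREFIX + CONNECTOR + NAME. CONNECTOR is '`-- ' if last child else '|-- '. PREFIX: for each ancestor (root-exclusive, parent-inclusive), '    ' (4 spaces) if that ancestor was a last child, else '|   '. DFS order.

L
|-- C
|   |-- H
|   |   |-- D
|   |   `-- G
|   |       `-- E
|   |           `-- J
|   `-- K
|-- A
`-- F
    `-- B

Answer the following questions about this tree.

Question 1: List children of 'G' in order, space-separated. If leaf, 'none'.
Answer: E

Derivation:
Node G's children (from adjacency): E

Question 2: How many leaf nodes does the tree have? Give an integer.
Leaves (nodes with no children): A, B, D, J, K

Answer: 5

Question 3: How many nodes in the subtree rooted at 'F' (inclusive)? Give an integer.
Answer: 2

Derivation:
Subtree rooted at F contains: B, F
Count = 2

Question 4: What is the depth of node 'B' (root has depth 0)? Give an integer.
Answer: 2

Derivation:
Path from root to B: L -> F -> B
Depth = number of edges = 2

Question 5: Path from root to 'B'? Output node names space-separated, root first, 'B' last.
Walk down from root: L -> F -> B

Answer: L F B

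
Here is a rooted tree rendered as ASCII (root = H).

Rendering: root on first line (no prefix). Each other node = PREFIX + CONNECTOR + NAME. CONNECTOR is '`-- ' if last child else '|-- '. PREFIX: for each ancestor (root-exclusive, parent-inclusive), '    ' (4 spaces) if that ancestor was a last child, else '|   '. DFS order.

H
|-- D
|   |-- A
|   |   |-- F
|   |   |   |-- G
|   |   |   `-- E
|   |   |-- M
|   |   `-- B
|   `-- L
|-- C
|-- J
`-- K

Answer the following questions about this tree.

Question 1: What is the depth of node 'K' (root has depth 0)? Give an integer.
Answer: 1

Derivation:
Path from root to K: H -> K
Depth = number of edges = 1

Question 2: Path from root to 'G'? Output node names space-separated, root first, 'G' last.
Walk down from root: H -> D -> A -> F -> G

Answer: H D A F G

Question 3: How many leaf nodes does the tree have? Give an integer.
Leaves (nodes with no children): B, C, E, G, J, K, L, M

Answer: 8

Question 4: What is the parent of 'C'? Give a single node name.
Scan adjacency: C appears as child of H

Answer: H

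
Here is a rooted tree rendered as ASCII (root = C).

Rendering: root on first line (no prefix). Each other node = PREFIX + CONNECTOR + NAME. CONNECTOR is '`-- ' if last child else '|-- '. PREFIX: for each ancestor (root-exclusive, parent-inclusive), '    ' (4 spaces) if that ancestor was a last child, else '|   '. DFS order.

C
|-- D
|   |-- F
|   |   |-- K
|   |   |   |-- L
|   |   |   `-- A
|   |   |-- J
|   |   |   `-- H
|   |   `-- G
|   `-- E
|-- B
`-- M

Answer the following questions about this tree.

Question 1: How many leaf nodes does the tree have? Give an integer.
Answer: 7

Derivation:
Leaves (nodes with no children): A, B, E, G, H, L, M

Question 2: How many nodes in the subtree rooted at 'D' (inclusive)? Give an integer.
Subtree rooted at D contains: A, D, E, F, G, H, J, K, L
Count = 9

Answer: 9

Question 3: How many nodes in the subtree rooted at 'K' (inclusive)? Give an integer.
Subtree rooted at K contains: A, K, L
Count = 3

Answer: 3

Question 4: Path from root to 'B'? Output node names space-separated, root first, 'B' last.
Walk down from root: C -> B

Answer: C B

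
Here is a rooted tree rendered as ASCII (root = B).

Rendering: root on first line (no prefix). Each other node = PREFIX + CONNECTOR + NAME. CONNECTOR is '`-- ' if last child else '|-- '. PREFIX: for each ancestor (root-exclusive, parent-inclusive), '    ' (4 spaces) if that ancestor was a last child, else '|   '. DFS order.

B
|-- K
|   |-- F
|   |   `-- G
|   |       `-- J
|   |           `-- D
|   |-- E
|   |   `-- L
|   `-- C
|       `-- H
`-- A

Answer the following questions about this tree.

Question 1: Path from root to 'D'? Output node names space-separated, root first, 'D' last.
Walk down from root: B -> K -> F -> G -> J -> D

Answer: B K F G J D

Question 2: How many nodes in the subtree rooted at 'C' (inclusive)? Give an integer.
Answer: 2

Derivation:
Subtree rooted at C contains: C, H
Count = 2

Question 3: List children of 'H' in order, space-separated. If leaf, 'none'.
Answer: none

Derivation:
Node H's children (from adjacency): (leaf)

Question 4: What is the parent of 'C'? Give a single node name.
Answer: K

Derivation:
Scan adjacency: C appears as child of K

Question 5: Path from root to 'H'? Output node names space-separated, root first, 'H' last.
Answer: B K C H

Derivation:
Walk down from root: B -> K -> C -> H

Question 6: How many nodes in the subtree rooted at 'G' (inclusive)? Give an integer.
Subtree rooted at G contains: D, G, J
Count = 3

Answer: 3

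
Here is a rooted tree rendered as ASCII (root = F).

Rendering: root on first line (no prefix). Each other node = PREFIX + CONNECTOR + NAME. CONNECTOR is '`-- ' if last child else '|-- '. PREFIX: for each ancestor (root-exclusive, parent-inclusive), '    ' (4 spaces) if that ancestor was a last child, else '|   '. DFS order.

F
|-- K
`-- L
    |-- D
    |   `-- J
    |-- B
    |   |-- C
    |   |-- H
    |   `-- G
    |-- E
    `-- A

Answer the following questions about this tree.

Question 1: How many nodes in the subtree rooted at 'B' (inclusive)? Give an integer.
Subtree rooted at B contains: B, C, G, H
Count = 4

Answer: 4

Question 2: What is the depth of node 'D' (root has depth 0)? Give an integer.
Path from root to D: F -> L -> D
Depth = number of edges = 2

Answer: 2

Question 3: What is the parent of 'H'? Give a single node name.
Answer: B

Derivation:
Scan adjacency: H appears as child of B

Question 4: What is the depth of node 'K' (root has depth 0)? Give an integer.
Answer: 1

Derivation:
Path from root to K: F -> K
Depth = number of edges = 1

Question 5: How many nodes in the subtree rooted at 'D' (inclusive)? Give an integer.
Answer: 2

Derivation:
Subtree rooted at D contains: D, J
Count = 2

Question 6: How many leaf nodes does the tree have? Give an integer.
Answer: 7

Derivation:
Leaves (nodes with no children): A, C, E, G, H, J, K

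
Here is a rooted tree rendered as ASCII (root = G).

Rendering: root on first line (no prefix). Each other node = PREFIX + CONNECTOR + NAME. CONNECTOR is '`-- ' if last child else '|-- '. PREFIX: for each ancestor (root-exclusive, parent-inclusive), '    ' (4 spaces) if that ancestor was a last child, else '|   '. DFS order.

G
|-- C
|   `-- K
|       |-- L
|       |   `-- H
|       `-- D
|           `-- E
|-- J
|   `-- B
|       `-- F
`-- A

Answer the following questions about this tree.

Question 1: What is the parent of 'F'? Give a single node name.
Scan adjacency: F appears as child of B

Answer: B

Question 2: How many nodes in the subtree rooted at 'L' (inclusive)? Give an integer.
Answer: 2

Derivation:
Subtree rooted at L contains: H, L
Count = 2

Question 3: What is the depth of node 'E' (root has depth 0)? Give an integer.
Path from root to E: G -> C -> K -> D -> E
Depth = number of edges = 4

Answer: 4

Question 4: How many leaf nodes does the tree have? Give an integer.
Answer: 4

Derivation:
Leaves (nodes with no children): A, E, F, H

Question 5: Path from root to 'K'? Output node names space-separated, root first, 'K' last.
Walk down from root: G -> C -> K

Answer: G C K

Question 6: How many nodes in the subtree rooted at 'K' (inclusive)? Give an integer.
Answer: 5

Derivation:
Subtree rooted at K contains: D, E, H, K, L
Count = 5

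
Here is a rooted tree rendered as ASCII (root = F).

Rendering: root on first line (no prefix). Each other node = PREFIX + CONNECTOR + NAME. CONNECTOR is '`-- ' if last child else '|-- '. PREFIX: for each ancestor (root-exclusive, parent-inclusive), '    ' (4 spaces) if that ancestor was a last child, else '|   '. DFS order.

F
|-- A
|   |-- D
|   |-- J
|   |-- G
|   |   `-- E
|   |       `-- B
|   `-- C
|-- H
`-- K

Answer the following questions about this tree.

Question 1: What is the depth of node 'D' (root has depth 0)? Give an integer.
Path from root to D: F -> A -> D
Depth = number of edges = 2

Answer: 2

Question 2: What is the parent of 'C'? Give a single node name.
Scan adjacency: C appears as child of A

Answer: A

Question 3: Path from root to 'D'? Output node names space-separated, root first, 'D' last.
Walk down from root: F -> A -> D

Answer: F A D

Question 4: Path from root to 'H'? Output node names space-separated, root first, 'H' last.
Answer: F H

Derivation:
Walk down from root: F -> H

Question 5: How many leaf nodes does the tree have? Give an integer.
Leaves (nodes with no children): B, C, D, H, J, K

Answer: 6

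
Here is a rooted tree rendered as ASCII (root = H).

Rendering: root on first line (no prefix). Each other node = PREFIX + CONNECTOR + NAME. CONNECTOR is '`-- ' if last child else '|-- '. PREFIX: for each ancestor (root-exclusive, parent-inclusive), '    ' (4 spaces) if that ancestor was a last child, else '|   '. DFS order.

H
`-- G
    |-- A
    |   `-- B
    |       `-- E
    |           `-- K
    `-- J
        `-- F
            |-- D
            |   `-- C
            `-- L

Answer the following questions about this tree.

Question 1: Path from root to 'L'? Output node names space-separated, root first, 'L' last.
Answer: H G J F L

Derivation:
Walk down from root: H -> G -> J -> F -> L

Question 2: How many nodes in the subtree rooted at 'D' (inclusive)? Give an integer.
Answer: 2

Derivation:
Subtree rooted at D contains: C, D
Count = 2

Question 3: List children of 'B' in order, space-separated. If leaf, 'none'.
Answer: E

Derivation:
Node B's children (from adjacency): E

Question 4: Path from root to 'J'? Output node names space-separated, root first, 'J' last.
Walk down from root: H -> G -> J

Answer: H G J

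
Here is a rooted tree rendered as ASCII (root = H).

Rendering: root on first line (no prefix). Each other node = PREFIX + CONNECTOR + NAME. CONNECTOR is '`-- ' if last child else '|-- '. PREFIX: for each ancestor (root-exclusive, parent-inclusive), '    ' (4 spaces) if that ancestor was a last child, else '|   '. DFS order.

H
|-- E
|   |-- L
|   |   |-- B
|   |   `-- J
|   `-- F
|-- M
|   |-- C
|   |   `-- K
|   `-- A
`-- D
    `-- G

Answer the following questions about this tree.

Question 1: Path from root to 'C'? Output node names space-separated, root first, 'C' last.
Walk down from root: H -> M -> C

Answer: H M C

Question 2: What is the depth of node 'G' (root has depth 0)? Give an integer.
Answer: 2

Derivation:
Path from root to G: H -> D -> G
Depth = number of edges = 2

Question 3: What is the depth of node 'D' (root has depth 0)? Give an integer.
Answer: 1

Derivation:
Path from root to D: H -> D
Depth = number of edges = 1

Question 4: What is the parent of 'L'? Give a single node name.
Scan adjacency: L appears as child of E

Answer: E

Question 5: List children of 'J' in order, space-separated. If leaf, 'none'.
Node J's children (from adjacency): (leaf)

Answer: none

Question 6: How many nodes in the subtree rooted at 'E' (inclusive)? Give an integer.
Subtree rooted at E contains: B, E, F, J, L
Count = 5

Answer: 5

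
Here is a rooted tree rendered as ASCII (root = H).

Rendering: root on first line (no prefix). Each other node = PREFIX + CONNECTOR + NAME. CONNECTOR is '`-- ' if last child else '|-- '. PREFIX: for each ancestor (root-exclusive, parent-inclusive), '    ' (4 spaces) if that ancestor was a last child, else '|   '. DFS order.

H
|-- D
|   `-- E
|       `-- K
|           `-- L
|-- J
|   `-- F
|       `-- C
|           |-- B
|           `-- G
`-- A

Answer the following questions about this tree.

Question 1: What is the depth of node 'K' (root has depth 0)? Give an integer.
Answer: 3

Derivation:
Path from root to K: H -> D -> E -> K
Depth = number of edges = 3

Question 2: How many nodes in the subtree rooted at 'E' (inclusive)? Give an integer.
Subtree rooted at E contains: E, K, L
Count = 3

Answer: 3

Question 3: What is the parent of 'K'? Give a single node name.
Answer: E

Derivation:
Scan adjacency: K appears as child of E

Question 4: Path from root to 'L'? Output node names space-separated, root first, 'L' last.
Answer: H D E K L

Derivation:
Walk down from root: H -> D -> E -> K -> L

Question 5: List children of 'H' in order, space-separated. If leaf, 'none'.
Answer: D J A

Derivation:
Node H's children (from adjacency): D, J, A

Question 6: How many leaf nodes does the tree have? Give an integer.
Leaves (nodes with no children): A, B, G, L

Answer: 4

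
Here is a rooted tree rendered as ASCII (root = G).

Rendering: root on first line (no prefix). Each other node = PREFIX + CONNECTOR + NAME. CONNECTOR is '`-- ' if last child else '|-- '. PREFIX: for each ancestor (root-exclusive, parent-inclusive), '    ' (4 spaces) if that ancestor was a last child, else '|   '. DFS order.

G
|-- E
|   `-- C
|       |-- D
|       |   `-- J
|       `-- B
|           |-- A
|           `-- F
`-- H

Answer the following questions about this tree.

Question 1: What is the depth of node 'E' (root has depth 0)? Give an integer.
Path from root to E: G -> E
Depth = number of edges = 1

Answer: 1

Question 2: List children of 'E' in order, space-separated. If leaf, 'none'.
Answer: C

Derivation:
Node E's children (from adjacency): C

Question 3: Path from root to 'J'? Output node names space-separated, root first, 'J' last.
Walk down from root: G -> E -> C -> D -> J

Answer: G E C D J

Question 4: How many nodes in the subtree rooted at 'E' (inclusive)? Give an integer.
Subtree rooted at E contains: A, B, C, D, E, F, J
Count = 7

Answer: 7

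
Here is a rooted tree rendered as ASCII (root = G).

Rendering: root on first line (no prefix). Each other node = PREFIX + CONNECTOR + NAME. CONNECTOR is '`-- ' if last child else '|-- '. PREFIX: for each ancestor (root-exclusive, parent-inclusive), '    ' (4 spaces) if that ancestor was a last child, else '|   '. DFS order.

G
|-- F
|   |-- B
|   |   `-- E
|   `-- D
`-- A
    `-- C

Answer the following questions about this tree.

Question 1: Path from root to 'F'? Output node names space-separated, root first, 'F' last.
Walk down from root: G -> F

Answer: G F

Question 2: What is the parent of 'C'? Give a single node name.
Answer: A

Derivation:
Scan adjacency: C appears as child of A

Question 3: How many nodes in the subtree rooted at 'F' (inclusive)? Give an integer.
Answer: 4

Derivation:
Subtree rooted at F contains: B, D, E, F
Count = 4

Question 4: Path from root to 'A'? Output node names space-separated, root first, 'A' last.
Answer: G A

Derivation:
Walk down from root: G -> A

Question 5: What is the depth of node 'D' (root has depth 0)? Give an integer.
Path from root to D: G -> F -> D
Depth = number of edges = 2

Answer: 2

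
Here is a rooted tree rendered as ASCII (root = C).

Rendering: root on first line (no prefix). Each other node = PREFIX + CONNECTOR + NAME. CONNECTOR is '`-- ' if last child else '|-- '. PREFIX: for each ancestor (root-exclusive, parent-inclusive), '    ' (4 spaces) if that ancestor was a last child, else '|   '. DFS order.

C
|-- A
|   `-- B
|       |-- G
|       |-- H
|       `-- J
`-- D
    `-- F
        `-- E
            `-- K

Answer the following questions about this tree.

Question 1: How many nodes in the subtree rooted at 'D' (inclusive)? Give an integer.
Answer: 4

Derivation:
Subtree rooted at D contains: D, E, F, K
Count = 4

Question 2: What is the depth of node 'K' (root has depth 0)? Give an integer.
Answer: 4

Derivation:
Path from root to K: C -> D -> F -> E -> K
Depth = number of edges = 4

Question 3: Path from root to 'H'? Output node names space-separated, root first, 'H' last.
Answer: C A B H

Derivation:
Walk down from root: C -> A -> B -> H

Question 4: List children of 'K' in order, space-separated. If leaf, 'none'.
Node K's children (from adjacency): (leaf)

Answer: none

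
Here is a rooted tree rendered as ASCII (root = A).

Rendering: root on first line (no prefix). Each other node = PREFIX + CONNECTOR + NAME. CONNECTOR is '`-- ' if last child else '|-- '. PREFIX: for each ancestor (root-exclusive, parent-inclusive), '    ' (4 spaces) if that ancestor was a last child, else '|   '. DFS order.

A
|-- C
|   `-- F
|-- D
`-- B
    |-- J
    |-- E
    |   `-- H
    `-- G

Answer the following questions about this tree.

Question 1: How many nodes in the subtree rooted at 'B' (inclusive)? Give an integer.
Answer: 5

Derivation:
Subtree rooted at B contains: B, E, G, H, J
Count = 5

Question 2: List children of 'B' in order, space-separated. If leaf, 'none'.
Node B's children (from adjacency): J, E, G

Answer: J E G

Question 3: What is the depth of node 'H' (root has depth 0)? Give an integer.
Path from root to H: A -> B -> E -> H
Depth = number of edges = 3

Answer: 3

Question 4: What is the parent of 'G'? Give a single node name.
Scan adjacency: G appears as child of B

Answer: B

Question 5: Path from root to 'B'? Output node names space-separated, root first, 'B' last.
Walk down from root: A -> B

Answer: A B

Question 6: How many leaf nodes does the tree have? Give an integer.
Answer: 5

Derivation:
Leaves (nodes with no children): D, F, G, H, J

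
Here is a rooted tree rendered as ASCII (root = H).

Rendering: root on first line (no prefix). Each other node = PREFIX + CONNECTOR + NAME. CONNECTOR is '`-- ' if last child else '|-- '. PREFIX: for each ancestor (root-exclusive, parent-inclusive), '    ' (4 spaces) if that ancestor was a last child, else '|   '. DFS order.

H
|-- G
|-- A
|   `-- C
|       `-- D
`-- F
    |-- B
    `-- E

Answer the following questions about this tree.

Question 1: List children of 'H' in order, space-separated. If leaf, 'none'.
Answer: G A F

Derivation:
Node H's children (from adjacency): G, A, F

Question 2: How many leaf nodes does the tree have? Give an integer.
Leaves (nodes with no children): B, D, E, G

Answer: 4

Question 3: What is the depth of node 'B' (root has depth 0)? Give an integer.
Path from root to B: H -> F -> B
Depth = number of edges = 2

Answer: 2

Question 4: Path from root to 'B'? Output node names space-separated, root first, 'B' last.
Walk down from root: H -> F -> B

Answer: H F B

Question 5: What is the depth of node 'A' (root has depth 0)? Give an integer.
Path from root to A: H -> A
Depth = number of edges = 1

Answer: 1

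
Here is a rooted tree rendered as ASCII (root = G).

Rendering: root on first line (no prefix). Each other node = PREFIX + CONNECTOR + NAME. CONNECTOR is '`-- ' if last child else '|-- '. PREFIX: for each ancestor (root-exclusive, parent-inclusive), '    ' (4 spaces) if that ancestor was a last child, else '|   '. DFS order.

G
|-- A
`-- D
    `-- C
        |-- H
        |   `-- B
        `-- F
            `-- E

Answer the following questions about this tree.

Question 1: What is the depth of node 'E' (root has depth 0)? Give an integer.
Path from root to E: G -> D -> C -> F -> E
Depth = number of edges = 4

Answer: 4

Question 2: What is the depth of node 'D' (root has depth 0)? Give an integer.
Answer: 1

Derivation:
Path from root to D: G -> D
Depth = number of edges = 1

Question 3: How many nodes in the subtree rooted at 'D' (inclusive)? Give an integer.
Subtree rooted at D contains: B, C, D, E, F, H
Count = 6

Answer: 6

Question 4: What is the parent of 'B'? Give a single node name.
Answer: H

Derivation:
Scan adjacency: B appears as child of H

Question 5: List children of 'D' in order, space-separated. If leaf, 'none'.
Node D's children (from adjacency): C

Answer: C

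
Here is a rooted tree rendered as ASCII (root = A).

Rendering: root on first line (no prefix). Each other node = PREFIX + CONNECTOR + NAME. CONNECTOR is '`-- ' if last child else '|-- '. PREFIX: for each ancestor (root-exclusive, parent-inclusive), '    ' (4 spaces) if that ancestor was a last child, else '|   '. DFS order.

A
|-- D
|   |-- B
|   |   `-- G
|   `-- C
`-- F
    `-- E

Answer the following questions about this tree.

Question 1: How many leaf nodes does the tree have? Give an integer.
Answer: 3

Derivation:
Leaves (nodes with no children): C, E, G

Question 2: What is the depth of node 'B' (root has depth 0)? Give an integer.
Path from root to B: A -> D -> B
Depth = number of edges = 2

Answer: 2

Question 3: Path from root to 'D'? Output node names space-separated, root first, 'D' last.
Answer: A D

Derivation:
Walk down from root: A -> D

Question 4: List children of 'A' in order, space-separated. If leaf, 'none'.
Node A's children (from adjacency): D, F

Answer: D F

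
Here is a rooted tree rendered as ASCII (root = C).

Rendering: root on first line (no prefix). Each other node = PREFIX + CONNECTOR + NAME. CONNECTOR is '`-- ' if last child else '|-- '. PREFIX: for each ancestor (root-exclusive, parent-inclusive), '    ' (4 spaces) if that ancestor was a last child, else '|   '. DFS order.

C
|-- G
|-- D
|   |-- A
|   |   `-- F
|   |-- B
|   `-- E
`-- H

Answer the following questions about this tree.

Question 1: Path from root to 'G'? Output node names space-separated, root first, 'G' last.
Answer: C G

Derivation:
Walk down from root: C -> G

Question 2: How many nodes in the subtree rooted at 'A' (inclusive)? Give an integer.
Subtree rooted at A contains: A, F
Count = 2

Answer: 2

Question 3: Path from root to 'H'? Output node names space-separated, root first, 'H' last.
Answer: C H

Derivation:
Walk down from root: C -> H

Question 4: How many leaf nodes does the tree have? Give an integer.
Answer: 5

Derivation:
Leaves (nodes with no children): B, E, F, G, H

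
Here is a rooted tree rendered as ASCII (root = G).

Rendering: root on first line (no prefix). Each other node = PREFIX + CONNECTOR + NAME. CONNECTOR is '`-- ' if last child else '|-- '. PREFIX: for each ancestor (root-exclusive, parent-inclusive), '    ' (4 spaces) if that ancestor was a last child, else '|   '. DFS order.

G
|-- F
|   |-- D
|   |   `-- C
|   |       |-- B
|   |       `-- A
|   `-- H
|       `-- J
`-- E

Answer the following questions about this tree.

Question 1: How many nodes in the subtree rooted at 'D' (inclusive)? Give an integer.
Answer: 4

Derivation:
Subtree rooted at D contains: A, B, C, D
Count = 4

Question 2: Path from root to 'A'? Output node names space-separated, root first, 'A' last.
Walk down from root: G -> F -> D -> C -> A

Answer: G F D C A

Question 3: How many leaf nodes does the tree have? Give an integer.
Leaves (nodes with no children): A, B, E, J

Answer: 4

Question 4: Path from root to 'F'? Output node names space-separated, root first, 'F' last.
Walk down from root: G -> F

Answer: G F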